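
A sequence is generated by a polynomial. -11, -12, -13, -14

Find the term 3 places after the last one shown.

-17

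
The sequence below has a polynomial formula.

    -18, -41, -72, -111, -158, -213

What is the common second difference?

-8

Δ: -23, -31, -39, -47, -55
Δ²: -8, -8, -8, -8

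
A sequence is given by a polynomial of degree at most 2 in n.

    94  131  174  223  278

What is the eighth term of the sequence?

D1: 37 , 43 , 49 , 55
D2: 6 , 6 , 6
The second differences are constant (6).
55 + 6 = 61;  278 + 61 = 339
61 + 6 = 67;  339 + 67 = 406
67 + 6 = 73;  406 + 73 = 479

479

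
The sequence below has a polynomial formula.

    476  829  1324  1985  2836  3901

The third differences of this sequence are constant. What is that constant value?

24

D1: 353, 495, 661, 851, 1065
D2: 142, 166, 190, 214
D3: 24, 24, 24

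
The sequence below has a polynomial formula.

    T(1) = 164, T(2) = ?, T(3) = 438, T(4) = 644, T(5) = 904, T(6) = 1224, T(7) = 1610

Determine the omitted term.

Using the last 5 terms:
First differences: 206  260  320  386
Second differences: 54  60  66
Third differences: 6  6
Constant third difference = 6.
Extend backward: 54 − 6 = 48;  206 − 48 = 158;  438 − 158 = 280

280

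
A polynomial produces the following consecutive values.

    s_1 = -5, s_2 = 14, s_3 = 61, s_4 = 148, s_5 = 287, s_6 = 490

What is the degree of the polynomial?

3

Δ: 19, 47, 87, 139, 203
Δ²: 28, 40, 52, 64
Δ³: 12, 12, 12
The third differences are constant, so the polynomial has degree 3.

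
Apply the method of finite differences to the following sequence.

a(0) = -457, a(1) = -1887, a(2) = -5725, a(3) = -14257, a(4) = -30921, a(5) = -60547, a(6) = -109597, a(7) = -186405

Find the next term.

-301417

D1: -1430, -3838, -8532, -16664, -29626, -49050, -76808
D2: -2408, -4694, -8132, -12962, -19424, -27758
D3: -2286, -3438, -4830, -6462, -8334
D4: -1152, -1392, -1632, -1872
D5: -240, -240, -240
Fifth differences constant at -240.
-1872 − 240 = -2112;  -8334 − 2112 = -10446;  -27758 − 10446 = -38204;  -76808 − 38204 = -115012;  -186405 − 115012 = -301417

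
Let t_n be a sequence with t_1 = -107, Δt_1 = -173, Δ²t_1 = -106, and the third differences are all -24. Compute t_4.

-968

Build the table forward from the leading diagonal:
Δ³: -24  -24  -24  -24
Δ²: -106  -130  -154  -178
Δ: -173  -279  -409  -563
t: -107  -280  -559  -968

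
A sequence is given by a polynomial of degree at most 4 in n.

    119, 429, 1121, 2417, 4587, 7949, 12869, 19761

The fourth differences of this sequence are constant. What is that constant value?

48

First differences: 310, 692, 1296, 2170, 3362, 4920, 6892
Second differences: 382, 604, 874, 1192, 1558, 1972
Third differences: 222, 270, 318, 366, 414
Fourth differences: 48, 48, 48, 48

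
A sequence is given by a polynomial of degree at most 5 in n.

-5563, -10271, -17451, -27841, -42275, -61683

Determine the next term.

-87091

-4708  -7180  -10390  -14434  -19408
-2472  -3210  -4044  -4974
-738  -834  -930
-96  -96
The fourth differences are constant (-96).
-930 − 96 = -1026;  -4974 − 1026 = -6000;  -19408 − 6000 = -25408;  -61683 − 25408 = -87091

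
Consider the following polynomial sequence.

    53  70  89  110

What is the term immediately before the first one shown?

38

D1: 17  19  21
D2: 2  2
The second differences are constant at 2.
Work back: 17 − 2 = 15;  53 − 15 = 38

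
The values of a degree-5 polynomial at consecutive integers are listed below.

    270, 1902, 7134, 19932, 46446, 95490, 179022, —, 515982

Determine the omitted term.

Using the first 7 terms:
D1: 1632, 5232, 12798, 26514, 49044, 83532
D2: 3600, 7566, 13716, 22530, 34488
D3: 3966, 6150, 8814, 11958
D4: 2184, 2664, 3144
D5: 480, 480
Constant fifth difference = 480.
Extend forward: 3144 + 480 = 3624;  11958 + 3624 = 15582;  34488 + 15582 = 50070;  83532 + 50070 = 133602;  179022 + 133602 = 312624

312624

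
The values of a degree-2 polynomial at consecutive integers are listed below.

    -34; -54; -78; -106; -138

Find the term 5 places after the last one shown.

-358

Δ: -20, -24, -28, -32
Δ²: -4, -4, -4
Second differences constant at -4.
-32 − 4 = -36;  -138 − 36 = -174
-36 − 4 = -40;  -174 − 40 = -214
-40 − 4 = -44;  -214 − 44 = -258
-44 − 4 = -48;  -258 − 48 = -306
-48 − 4 = -52;  -306 − 52 = -358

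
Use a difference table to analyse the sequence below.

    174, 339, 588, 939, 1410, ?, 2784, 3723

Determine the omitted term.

2019

Using the first 5 terms:
165, 249, 351, 471
84, 102, 120
18, 18
Constant third difference = 18.
Extend forward: 120 + 18 = 138;  471 + 138 = 609;  1410 + 609 = 2019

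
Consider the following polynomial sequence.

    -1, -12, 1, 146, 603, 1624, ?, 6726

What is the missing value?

Using the first 6 terms:
D1: -11, 13, 145, 457, 1021
D2: 24, 132, 312, 564
D3: 108, 180, 252
D4: 72, 72
Constant fourth difference = 72.
Extend forward: 252 + 72 = 324;  564 + 324 = 888;  1021 + 888 = 1909;  1624 + 1909 = 3533

3533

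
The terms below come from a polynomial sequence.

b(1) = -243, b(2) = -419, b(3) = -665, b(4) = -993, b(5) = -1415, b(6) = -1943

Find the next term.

-2589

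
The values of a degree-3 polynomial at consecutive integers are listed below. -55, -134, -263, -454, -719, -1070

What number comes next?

-1519

D1: -79, -129, -191, -265, -351
D2: -50, -62, -74, -86
D3: -12, -12, -12
The third differences are constant (-12).
-86 − 12 = -98;  -351 − 98 = -449;  -1070 − 449 = -1519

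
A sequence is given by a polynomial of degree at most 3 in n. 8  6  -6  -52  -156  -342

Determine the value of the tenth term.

-2386

First differences: -2, -12, -46, -104, -186
Second differences: -10, -34, -58, -82
Third differences: -24, -24, -24
Third differences constant at -24.
-82 − 24 = -106;  -186 − 106 = -292;  -342 − 292 = -634
-106 − 24 = -130;  -292 − 130 = -422;  -634 − 422 = -1056
-130 − 24 = -154;  -422 − 154 = -576;  -1056 − 576 = -1632
-154 − 24 = -178;  -576 − 178 = -754;  -1632 − 754 = -2386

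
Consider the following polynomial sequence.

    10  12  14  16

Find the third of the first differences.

2

First differences: 2, 2, 2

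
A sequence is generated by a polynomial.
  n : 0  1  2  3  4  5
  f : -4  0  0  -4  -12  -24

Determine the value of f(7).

-60

Δ: 4, 0, -4, -8, -12
Δ²: -4, -4, -4, -4
Second differences constant at -4.
-12 − 4 = -16;  -24 − 16 = -40
-16 − 4 = -20;  -40 − 20 = -60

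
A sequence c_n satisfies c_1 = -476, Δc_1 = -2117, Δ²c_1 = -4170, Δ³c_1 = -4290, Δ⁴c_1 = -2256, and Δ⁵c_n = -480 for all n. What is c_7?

-198248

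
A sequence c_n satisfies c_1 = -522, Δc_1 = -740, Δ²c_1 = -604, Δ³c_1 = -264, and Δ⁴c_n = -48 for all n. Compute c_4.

-4818

Build the table forward from the leading diagonal:
Δ⁴: -48, -48, -48, -48
Δ³: -264, -312, -360, -408
Δ²: -604, -868, -1180, -1540
Δ: -740, -1344, -2212, -3392
c: -522, -1262, -2606, -4818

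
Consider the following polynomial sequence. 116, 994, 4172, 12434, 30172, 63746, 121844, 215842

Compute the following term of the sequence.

D1: 878, 3178, 8262, 17738, 33574, 58098, 93998
D2: 2300, 5084, 9476, 15836, 24524, 35900
D3: 2784, 4392, 6360, 8688, 11376
D4: 1608, 1968, 2328, 2688
D5: 360, 360, 360
The fifth differences are constant (360).
2688 + 360 = 3048;  11376 + 3048 = 14424;  35900 + 14424 = 50324;  93998 + 50324 = 144322;  215842 + 144322 = 360164

360164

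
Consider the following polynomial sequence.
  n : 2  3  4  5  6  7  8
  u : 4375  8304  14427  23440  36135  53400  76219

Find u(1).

2040

3929  6123  9013  12695  17265  22819
2194  2890  3682  4570  5554
696  792  888  984
96  96  96
The fourth differences are constant at 96.
Work back: 696 − 96 = 600;  2194 − 600 = 1594;  3929 − 1594 = 2335;  4375 − 2335 = 2040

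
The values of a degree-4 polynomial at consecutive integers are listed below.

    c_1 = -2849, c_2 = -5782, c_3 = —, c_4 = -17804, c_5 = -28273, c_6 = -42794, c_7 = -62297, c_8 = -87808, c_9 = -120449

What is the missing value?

-10553

Using the last 6 terms:
First differences: -10469  -14521  -19503  -25511  -32641
Second differences: -4052  -4982  -6008  -7130
Third differences: -930  -1026  -1122
Fourth differences: -96  -96
Constant fourth difference = -96.
Extend backward: -930 + 96 = -834;  -4052 + 834 = -3218;  -10469 + 3218 = -7251;  -17804 + 7251 = -10553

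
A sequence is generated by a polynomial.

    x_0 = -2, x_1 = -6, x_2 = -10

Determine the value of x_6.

-26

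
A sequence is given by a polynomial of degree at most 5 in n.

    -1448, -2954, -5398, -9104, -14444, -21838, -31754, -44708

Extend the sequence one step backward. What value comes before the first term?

First differences: -1506  -2444  -3706  -5340  -7394  -9916  -12954
Second differences: -938  -1262  -1634  -2054  -2522  -3038
Third differences: -324  -372  -420  -468  -516
Fourth differences: -48  -48  -48  -48
The fourth differences are constant at -48.
Work back: -324 + 48 = -276;  -938 + 276 = -662;  -1506 + 662 = -844;  -1448 + 844 = -604

-604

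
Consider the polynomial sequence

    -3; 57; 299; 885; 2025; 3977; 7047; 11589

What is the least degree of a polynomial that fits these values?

4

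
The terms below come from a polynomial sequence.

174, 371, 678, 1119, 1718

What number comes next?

2499

D1: 197, 307, 441, 599
D2: 110, 134, 158
D3: 24, 24
Constant third difference = 24, so extend:
158 + 24 = 182;  599 + 182 = 781;  1718 + 781 = 2499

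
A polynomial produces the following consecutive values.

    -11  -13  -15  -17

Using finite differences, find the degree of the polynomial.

1

Δ: -2, -2, -2
The first differences are constant, so the polynomial has degree 1.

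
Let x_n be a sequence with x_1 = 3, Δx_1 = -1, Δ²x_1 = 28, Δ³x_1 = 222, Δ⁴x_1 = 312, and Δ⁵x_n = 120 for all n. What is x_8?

21794

Build the table forward from the leading diagonal:
Δ⁵: 120  120  120  120  120  120  120  120
Δ⁴: 312  432  552  672  792  912  1032  1152
Δ³: 222  534  966  1518  2190  2982  3894  4926
Δ²: 28  250  784  1750  3268  5458  8440  12334
Δ: -1  27  277  1061  2811  6079  11537  19977
x: 3  2  29  306  1367  4178  10257  21794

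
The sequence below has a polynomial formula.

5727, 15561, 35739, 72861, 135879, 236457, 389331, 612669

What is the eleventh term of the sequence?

First differences: 9834, 20178, 37122, 63018, 100578, 152874, 223338
Second differences: 10344, 16944, 25896, 37560, 52296, 70464
Third differences: 6600, 8952, 11664, 14736, 18168
Fourth differences: 2352, 2712, 3072, 3432
Fifth differences: 360, 360, 360
Constant fifth difference = 360, so extend:
3432 + 360 = 3792;  18168 + 3792 = 21960;  70464 + 21960 = 92424;  223338 + 92424 = 315762;  612669 + 315762 = 928431
3792 + 360 = 4152;  21960 + 4152 = 26112;  92424 + 26112 = 118536;  315762 + 118536 = 434298;  928431 + 434298 = 1362729
4152 + 360 = 4512;  26112 + 4512 = 30624;  118536 + 30624 = 149160;  434298 + 149160 = 583458;  1362729 + 583458 = 1946187

1946187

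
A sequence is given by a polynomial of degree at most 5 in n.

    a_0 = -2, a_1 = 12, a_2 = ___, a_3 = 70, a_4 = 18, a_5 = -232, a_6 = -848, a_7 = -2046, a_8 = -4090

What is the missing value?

44

Using the last 6 terms:
D1: -52  -250  -616  -1198  -2044
D2: -198  -366  -582  -846
D3: -168  -216  -264
D4: -48  -48
Constant fourth difference = -48.
Extend backward: -168 + 48 = -120;  -198 + 120 = -78;  -52 + 78 = 26;  70 − 26 = 44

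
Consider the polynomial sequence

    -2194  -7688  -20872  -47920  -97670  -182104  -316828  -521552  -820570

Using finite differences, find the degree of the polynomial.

5

Δ: -5494, -13184, -27048, -49750, -84434, -134724, -204724, -299018
Δ²: -7690, -13864, -22702, -34684, -50290, -70000, -94294
Δ³: -6174, -8838, -11982, -15606, -19710, -24294
Δ⁴: -2664, -3144, -3624, -4104, -4584
Δ⁵: -480, -480, -480, -480
The fifth differences are constant, so the polynomial has degree 5.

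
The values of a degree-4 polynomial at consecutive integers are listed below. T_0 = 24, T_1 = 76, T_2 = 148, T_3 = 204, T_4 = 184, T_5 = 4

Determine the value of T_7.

D1: 52  72  56  -20  -180
D2: 20  -16  -76  -160
D3: -36  -60  -84
D4: -24  -24
The fourth differences are constant (-24).
-84 − 24 = -108;  -160 − 108 = -268;  -180 − 268 = -448;  4 − 448 = -444
-108 − 24 = -132;  -268 − 132 = -400;  -448 − 400 = -848;  -444 − 848 = -1292

-1292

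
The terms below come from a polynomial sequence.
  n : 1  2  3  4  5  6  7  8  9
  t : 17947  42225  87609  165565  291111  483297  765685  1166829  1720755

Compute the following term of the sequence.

D1: 24278 , 45384 , 77956 , 125546 , 192186 , 282388 , 401144 , 553926
D2: 21106 , 32572 , 47590 , 66640 , 90202 , 118756 , 152782
D3: 11466 , 15018 , 19050 , 23562 , 28554 , 34026
D4: 3552 , 4032 , 4512 , 4992 , 5472
D5: 480 , 480 , 480 , 480
Fifth differences constant at 480.
5472 + 480 = 5952;  34026 + 5952 = 39978;  152782 + 39978 = 192760;  553926 + 192760 = 746686;  1720755 + 746686 = 2467441

2467441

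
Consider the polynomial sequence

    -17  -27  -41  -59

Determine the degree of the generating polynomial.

2

D1: -10, -14, -18
D2: -4, -4
The second differences are constant, so the polynomial has degree 2.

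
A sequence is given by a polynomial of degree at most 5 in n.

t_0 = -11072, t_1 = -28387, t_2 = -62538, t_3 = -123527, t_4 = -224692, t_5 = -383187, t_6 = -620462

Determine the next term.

-962743

D1: -17315  -34151  -60989  -101165  -158495  -237275
D2: -16836  -26838  -40176  -57330  -78780
D3: -10002  -13338  -17154  -21450
D4: -3336  -3816  -4296
D5: -480  -480
The fifth differences are constant (-480).
-4296 − 480 = -4776;  -21450 − 4776 = -26226;  -78780 − 26226 = -105006;  -237275 − 105006 = -342281;  -620462 − 342281 = -962743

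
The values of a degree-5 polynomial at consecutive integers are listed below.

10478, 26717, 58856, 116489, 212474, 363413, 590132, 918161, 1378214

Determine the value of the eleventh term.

2846048

Δ: 16239, 32139, 57633, 95985, 150939, 226719, 328029, 460053
Δ²: 15900, 25494, 38352, 54954, 75780, 101310, 132024
Δ³: 9594, 12858, 16602, 20826, 25530, 30714
Δ⁴: 3264, 3744, 4224, 4704, 5184
Δ⁵: 480, 480, 480, 480
Fifth differences constant at 480.
5184 + 480 = 5664;  30714 + 5664 = 36378;  132024 + 36378 = 168402;  460053 + 168402 = 628455;  1378214 + 628455 = 2006669
5664 + 480 = 6144;  36378 + 6144 = 42522;  168402 + 42522 = 210924;  628455 + 210924 = 839379;  2006669 + 839379 = 2846048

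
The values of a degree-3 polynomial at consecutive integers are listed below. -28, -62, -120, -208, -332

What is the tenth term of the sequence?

First differences: -34, -58, -88, -124
Second differences: -24, -30, -36
Third differences: -6, -6
Third differences constant at -6.
-36 − 6 = -42;  -124 − 42 = -166;  -332 − 166 = -498
-42 − 6 = -48;  -166 − 48 = -214;  -498 − 214 = -712
-48 − 6 = -54;  -214 − 54 = -268;  -712 − 268 = -980
-54 − 6 = -60;  -268 − 60 = -328;  -980 − 328 = -1308
-60 − 6 = -66;  -328 − 66 = -394;  -1308 − 394 = -1702

-1702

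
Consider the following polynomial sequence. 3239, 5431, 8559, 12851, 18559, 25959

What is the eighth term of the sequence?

47059

First differences: 2192 , 3128 , 4292 , 5708 , 7400
Second differences: 936 , 1164 , 1416 , 1692
Third differences: 228 , 252 , 276
Fourth differences: 24 , 24
Fourth differences constant at 24.
276 + 24 = 300;  1692 + 300 = 1992;  7400 + 1992 = 9392;  25959 + 9392 = 35351
300 + 24 = 324;  1992 + 324 = 2316;  9392 + 2316 = 11708;  35351 + 11708 = 47059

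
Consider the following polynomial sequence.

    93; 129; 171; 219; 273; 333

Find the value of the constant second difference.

6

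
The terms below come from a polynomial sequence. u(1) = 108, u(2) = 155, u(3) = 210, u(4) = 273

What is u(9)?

D1: 47, 55, 63
D2: 8, 8
The second differences are constant (8).
63 + 8 = 71;  273 + 71 = 344
71 + 8 = 79;  344 + 79 = 423
79 + 8 = 87;  423 + 87 = 510
87 + 8 = 95;  510 + 95 = 605
95 + 8 = 103;  605 + 103 = 708

708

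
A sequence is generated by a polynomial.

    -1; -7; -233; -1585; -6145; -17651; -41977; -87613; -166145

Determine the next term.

First differences: -6, -226, -1352, -4560, -11506, -24326, -45636, -78532
Second differences: -220, -1126, -3208, -6946, -12820, -21310, -32896
Third differences: -906, -2082, -3738, -5874, -8490, -11586
Fourth differences: -1176, -1656, -2136, -2616, -3096
Fifth differences: -480, -480, -480, -480
Fifth differences constant at -480.
-3096 − 480 = -3576;  -11586 − 3576 = -15162;  -32896 − 15162 = -48058;  -78532 − 48058 = -126590;  -166145 − 126590 = -292735

-292735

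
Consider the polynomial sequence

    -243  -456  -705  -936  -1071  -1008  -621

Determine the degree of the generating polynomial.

Δ: -213, -249, -231, -135, 63, 387
Δ²: -36, 18, 96, 198, 324
Δ³: 54, 78, 102, 126
Δ⁴: 24, 24, 24
The fourth differences are constant, so the polynomial has degree 4.

4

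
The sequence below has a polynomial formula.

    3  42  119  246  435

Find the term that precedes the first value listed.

First differences: 39, 77, 127, 189
Second differences: 38, 50, 62
Third differences: 12, 12
The third differences are constant at 12.
Work back: 38 − 12 = 26;  39 − 26 = 13;  3 − 13 = -10

-10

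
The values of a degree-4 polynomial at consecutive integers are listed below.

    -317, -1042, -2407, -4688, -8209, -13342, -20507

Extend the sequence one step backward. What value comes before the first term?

-4

-725  -1365  -2281  -3521  -5133  -7165
-640  -916  -1240  -1612  -2032
-276  -324  -372  -420
-48  -48  -48
The fourth differences are constant at -48.
Work back: -276 + 48 = -228;  -640 + 228 = -412;  -725 + 412 = -313;  -317 + 313 = -4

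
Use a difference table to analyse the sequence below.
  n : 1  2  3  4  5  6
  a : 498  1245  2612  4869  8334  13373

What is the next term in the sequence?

20400

Δ: 747 , 1367 , 2257 , 3465 , 5039
Δ²: 620 , 890 , 1208 , 1574
Δ³: 270 , 318 , 366
Δ⁴: 48 , 48
Fourth differences constant at 48.
366 + 48 = 414;  1574 + 414 = 1988;  5039 + 1988 = 7027;  13373 + 7027 = 20400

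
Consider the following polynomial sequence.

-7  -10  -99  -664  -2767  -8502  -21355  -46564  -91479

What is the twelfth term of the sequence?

-457200

D1: -3 , -89 , -565 , -2103 , -5735 , -12853 , -25209 , -44915
D2: -86 , -476 , -1538 , -3632 , -7118 , -12356 , -19706
D3: -390 , -1062 , -2094 , -3486 , -5238 , -7350
D4: -672 , -1032 , -1392 , -1752 , -2112
D5: -360 , -360 , -360 , -360
The fifth differences are constant (-360).
-2112 − 360 = -2472;  -7350 − 2472 = -9822;  -19706 − 9822 = -29528;  -44915 − 29528 = -74443;  -91479 − 74443 = -165922
-2472 − 360 = -2832;  -9822 − 2832 = -12654;  -29528 − 12654 = -42182;  -74443 − 42182 = -116625;  -165922 − 116625 = -282547
-2832 − 360 = -3192;  -12654 − 3192 = -15846;  -42182 − 15846 = -58028;  -116625 − 58028 = -174653;  -282547 − 174653 = -457200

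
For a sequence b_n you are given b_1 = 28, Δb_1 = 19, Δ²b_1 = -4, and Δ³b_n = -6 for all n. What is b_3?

Build the table forward from the leading diagonal:
Δ³: -6, -6, -6
Δ²: -4, -10, -16
Δ: 19, 15, 5
b: 28, 47, 62

62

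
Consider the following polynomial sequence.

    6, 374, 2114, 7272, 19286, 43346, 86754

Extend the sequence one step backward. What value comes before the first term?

-4

368  1740  5158  12014  24060  43408
1372  3418  6856  12046  19348
2046  3438  5190  7302
1392  1752  2112
360  360
The fifth differences are constant at 360.
Work back: 1392 − 360 = 1032;  2046 − 1032 = 1014;  1372 − 1014 = 358;  368 − 358 = 10;  6 − 10 = -4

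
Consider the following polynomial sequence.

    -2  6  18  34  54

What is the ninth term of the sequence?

8 , 12 , 16 , 20
4 , 4 , 4
Constant second difference = 4, so extend:
20 + 4 = 24;  54 + 24 = 78
24 + 4 = 28;  78 + 28 = 106
28 + 4 = 32;  106 + 32 = 138
32 + 4 = 36;  138 + 36 = 174

174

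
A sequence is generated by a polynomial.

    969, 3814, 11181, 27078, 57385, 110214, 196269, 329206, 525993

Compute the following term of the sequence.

807270

Δ: 2845, 7367, 15897, 30307, 52829, 86055, 132937, 196787
Δ²: 4522, 8530, 14410, 22522, 33226, 46882, 63850
Δ³: 4008, 5880, 8112, 10704, 13656, 16968
Δ⁴: 1872, 2232, 2592, 2952, 3312
Δ⁵: 360, 360, 360, 360
Constant fifth difference = 360, so extend:
3312 + 360 = 3672;  16968 + 3672 = 20640;  63850 + 20640 = 84490;  196787 + 84490 = 281277;  525993 + 281277 = 807270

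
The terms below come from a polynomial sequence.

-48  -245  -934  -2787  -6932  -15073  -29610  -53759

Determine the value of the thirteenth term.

-197  -689  -1853  -4145  -8141  -14537  -24149
-492  -1164  -2292  -3996  -6396  -9612
-672  -1128  -1704  -2400  -3216
-456  -576  -696  -816
-120  -120  -120
The fifth differences are constant (-120).
-816 − 120 = -936;  -3216 − 936 = -4152;  -9612 − 4152 = -13764;  -24149 − 13764 = -37913;  -53759 − 37913 = -91672
-936 − 120 = -1056;  -4152 − 1056 = -5208;  -13764 − 5208 = -18972;  -37913 − 18972 = -56885;  -91672 − 56885 = -148557
-1056 − 120 = -1176;  -5208 − 1176 = -6384;  -18972 − 6384 = -25356;  -56885 − 25356 = -82241;  -148557 − 82241 = -230798
-1176 − 120 = -1296;  -6384 − 1296 = -7680;  -25356 − 7680 = -33036;  -82241 − 33036 = -115277;  -230798 − 115277 = -346075
-1296 − 120 = -1416;  -7680 − 1416 = -9096;  -33036 − 9096 = -42132;  -115277 − 42132 = -157409;  -346075 − 157409 = -503484

-503484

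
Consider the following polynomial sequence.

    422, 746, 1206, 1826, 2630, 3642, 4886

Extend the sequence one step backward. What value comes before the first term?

Δ: 324, 460, 620, 804, 1012, 1244
Δ²: 136, 160, 184, 208, 232
Δ³: 24, 24, 24, 24
The third differences are constant at 24.
Work back: 136 − 24 = 112;  324 − 112 = 212;  422 − 212 = 210

210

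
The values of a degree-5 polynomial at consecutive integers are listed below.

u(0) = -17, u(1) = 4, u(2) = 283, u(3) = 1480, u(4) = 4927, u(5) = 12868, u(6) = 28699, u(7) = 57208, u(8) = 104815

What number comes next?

179812

First differences: 21, 279, 1197, 3447, 7941, 15831, 28509, 47607
Second differences: 258, 918, 2250, 4494, 7890, 12678, 19098
Third differences: 660, 1332, 2244, 3396, 4788, 6420
Fourth differences: 672, 912, 1152, 1392, 1632
Fifth differences: 240, 240, 240, 240
Fifth differences constant at 240.
1632 + 240 = 1872;  6420 + 1872 = 8292;  19098 + 8292 = 27390;  47607 + 27390 = 74997;  104815 + 74997 = 179812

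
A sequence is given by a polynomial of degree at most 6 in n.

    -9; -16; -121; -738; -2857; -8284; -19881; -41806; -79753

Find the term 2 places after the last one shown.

-235609

D1: -7, -105, -617, -2119, -5427, -11597, -21925, -37947
D2: -98, -512, -1502, -3308, -6170, -10328, -16022
D3: -414, -990, -1806, -2862, -4158, -5694
D4: -576, -816, -1056, -1296, -1536
D5: -240, -240, -240, -240
Fifth differences constant at -240.
-1536 − 240 = -1776;  -5694 − 1776 = -7470;  -16022 − 7470 = -23492;  -37947 − 23492 = -61439;  -79753 − 61439 = -141192
-1776 − 240 = -2016;  -7470 − 2016 = -9486;  -23492 − 9486 = -32978;  -61439 − 32978 = -94417;  -141192 − 94417 = -235609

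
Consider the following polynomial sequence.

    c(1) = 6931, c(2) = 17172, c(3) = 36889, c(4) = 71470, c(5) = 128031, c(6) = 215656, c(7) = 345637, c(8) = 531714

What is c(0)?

2266

10241, 19717, 34581, 56561, 87625, 129981, 186077
9476, 14864, 21980, 31064, 42356, 56096
5388, 7116, 9084, 11292, 13740
1728, 1968, 2208, 2448
240, 240, 240
The fifth differences are constant at 240.
Work back: 1728 − 240 = 1488;  5388 − 1488 = 3900;  9476 − 3900 = 5576;  10241 − 5576 = 4665;  6931 − 4665 = 2266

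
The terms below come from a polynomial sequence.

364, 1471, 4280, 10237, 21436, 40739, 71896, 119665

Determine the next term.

1107, 2809, 5957, 11199, 19303, 31157, 47769
1702, 3148, 5242, 8104, 11854, 16612
1446, 2094, 2862, 3750, 4758
648, 768, 888, 1008
120, 120, 120
Constant fifth difference = 120, so extend:
1008 + 120 = 1128;  4758 + 1128 = 5886;  16612 + 5886 = 22498;  47769 + 22498 = 70267;  119665 + 70267 = 189932

189932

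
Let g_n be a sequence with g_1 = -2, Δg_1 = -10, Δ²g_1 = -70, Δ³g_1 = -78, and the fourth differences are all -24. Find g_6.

-1652

Build the table forward from the leading diagonal:
Fourth differences: -24, -24, -24, -24, -24, -24
Third differences: -78, -102, -126, -150, -174, -198
Second differences: -70, -148, -250, -376, -526, -700
First differences: -10, -80, -228, -478, -854, -1380
g: -2, -12, -92, -320, -798, -1652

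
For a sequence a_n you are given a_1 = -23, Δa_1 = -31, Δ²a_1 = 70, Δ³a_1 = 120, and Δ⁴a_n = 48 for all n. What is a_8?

7110

Build the table forward from the leading diagonal:
D4: 48, 48, 48, 48, 48, 48, 48, 48
D3: 120, 168, 216, 264, 312, 360, 408, 456
D2: 70, 190, 358, 574, 838, 1150, 1510, 1918
D1: -31, 39, 229, 587, 1161, 1999, 3149, 4659
a: -23, -54, -15, 214, 801, 1962, 3961, 7110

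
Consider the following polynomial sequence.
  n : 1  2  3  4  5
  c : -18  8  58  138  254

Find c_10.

1584

First differences: 26, 50, 80, 116
Second differences: 24, 30, 36
Third differences: 6, 6
The third differences are constant (6).
36 + 6 = 42;  116 + 42 = 158;  254 + 158 = 412
42 + 6 = 48;  158 + 48 = 206;  412 + 206 = 618
48 + 6 = 54;  206 + 54 = 260;  618 + 260 = 878
54 + 6 = 60;  260 + 60 = 320;  878 + 320 = 1198
60 + 6 = 66;  320 + 66 = 386;  1198 + 386 = 1584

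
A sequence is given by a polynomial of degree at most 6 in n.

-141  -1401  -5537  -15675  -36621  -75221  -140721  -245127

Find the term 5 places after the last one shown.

D1: -1260  -4136  -10138  -20946  -38600  -65500  -104406
D2: -2876  -6002  -10808  -17654  -26900  -38906
D3: -3126  -4806  -6846  -9246  -12006
D4: -1680  -2040  -2400  -2760
D5: -360  -360  -360
Fifth differences constant at -360.
-2760 − 360 = -3120;  -12006 − 3120 = -15126;  -38906 − 15126 = -54032;  -104406 − 54032 = -158438;  -245127 − 158438 = -403565
-3120 − 360 = -3480;  -15126 − 3480 = -18606;  -54032 − 18606 = -72638;  -158438 − 72638 = -231076;  -403565 − 231076 = -634641
-3480 − 360 = -3840;  -18606 − 3840 = -22446;  -72638 − 22446 = -95084;  -231076 − 95084 = -326160;  -634641 − 326160 = -960801
-3840 − 360 = -4200;  -22446 − 4200 = -26646;  -95084 − 26646 = -121730;  -326160 − 121730 = -447890;  -960801 − 447890 = -1408691
-4200 − 360 = -4560;  -26646 − 4560 = -31206;  -121730 − 31206 = -152936;  -447890 − 152936 = -600826;  -1408691 − 600826 = -2009517

-2009517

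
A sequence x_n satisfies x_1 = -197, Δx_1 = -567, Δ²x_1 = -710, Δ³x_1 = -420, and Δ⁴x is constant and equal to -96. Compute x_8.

Build the table forward from the leading diagonal:
Δ⁴: -96  -96  -96  -96  -96  -96  -96  -96
Δ³: -420  -516  -612  -708  -804  -900  -996  -1092
Δ²: -710  -1130  -1646  -2258  -2966  -3770  -4670  -5666
Δ: -567  -1277  -2407  -4053  -6311  -9277  -13047  -17717
x: -197  -764  -2041  -4448  -8501  -14812  -24089  -37136

-37136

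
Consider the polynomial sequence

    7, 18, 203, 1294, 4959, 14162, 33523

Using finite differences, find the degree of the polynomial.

Δ: 11, 185, 1091, 3665, 9203, 19361
Δ²: 174, 906, 2574, 5538, 10158
Δ³: 732, 1668, 2964, 4620
Δ⁴: 936, 1296, 1656
Δ⁵: 360, 360
The fifth differences are constant, so the polynomial has degree 5.

5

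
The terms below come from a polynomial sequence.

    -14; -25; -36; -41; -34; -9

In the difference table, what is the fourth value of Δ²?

D1: -11, -11, -5, 7, 25
D2: 0, 6, 12, 18
D3: 6, 6, 6

18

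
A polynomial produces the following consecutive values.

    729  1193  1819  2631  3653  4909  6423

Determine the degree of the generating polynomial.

3

464, 626, 812, 1022, 1256, 1514
162, 186, 210, 234, 258
24, 24, 24, 24
The third differences are constant, so the polynomial has degree 3.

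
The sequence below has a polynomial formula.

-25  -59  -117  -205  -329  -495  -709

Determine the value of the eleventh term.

First differences: -34, -58, -88, -124, -166, -214
Second differences: -24, -30, -36, -42, -48
Third differences: -6, -6, -6, -6
Third differences constant at -6.
-48 − 6 = -54;  -214 − 54 = -268;  -709 − 268 = -977
-54 − 6 = -60;  -268 − 60 = -328;  -977 − 328 = -1305
-60 − 6 = -66;  -328 − 66 = -394;  -1305 − 394 = -1699
-66 − 6 = -72;  -394 − 72 = -466;  -1699 − 466 = -2165

-2165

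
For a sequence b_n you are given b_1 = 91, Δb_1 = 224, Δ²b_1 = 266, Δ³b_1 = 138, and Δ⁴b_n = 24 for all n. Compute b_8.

12915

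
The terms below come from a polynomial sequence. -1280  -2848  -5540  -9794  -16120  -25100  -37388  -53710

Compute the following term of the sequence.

-74864

-1568  -2692  -4254  -6326  -8980  -12288  -16322
-1124  -1562  -2072  -2654  -3308  -4034
-438  -510  -582  -654  -726
-72  -72  -72  -72
Fourth differences constant at -72.
-726 − 72 = -798;  -4034 − 798 = -4832;  -16322 − 4832 = -21154;  -53710 − 21154 = -74864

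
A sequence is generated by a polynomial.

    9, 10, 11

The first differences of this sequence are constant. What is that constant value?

D1: 1, 1

1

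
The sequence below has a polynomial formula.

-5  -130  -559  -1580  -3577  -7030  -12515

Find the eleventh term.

First differences: -125, -429, -1021, -1997, -3453, -5485
Second differences: -304, -592, -976, -1456, -2032
Third differences: -288, -384, -480, -576
Fourth differences: -96, -96, -96
Constant fourth difference = -96, so extend:
-576 − 96 = -672;  -2032 − 672 = -2704;  -5485 − 2704 = -8189;  -12515 − 8189 = -20704
-672 − 96 = -768;  -2704 − 768 = -3472;  -8189 − 3472 = -11661;  -20704 − 11661 = -32365
-768 − 96 = -864;  -3472 − 864 = -4336;  -11661 − 4336 = -15997;  -32365 − 15997 = -48362
-864 − 96 = -960;  -4336 − 960 = -5296;  -15997 − 5296 = -21293;  -48362 − 21293 = -69655

-69655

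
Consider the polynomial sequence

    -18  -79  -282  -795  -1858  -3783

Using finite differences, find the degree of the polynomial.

4

-61, -203, -513, -1063, -1925
-142, -310, -550, -862
-168, -240, -312
-72, -72
The fourth differences are constant, so the polynomial has degree 4.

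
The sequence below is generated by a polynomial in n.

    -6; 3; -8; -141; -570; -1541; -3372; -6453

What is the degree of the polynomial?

9, -11, -133, -429, -971, -1831, -3081
-20, -122, -296, -542, -860, -1250
-102, -174, -246, -318, -390
-72, -72, -72, -72
The fourth differences are constant, so the polynomial has degree 4.

4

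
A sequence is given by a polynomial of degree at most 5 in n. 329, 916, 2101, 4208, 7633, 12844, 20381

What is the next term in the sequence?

First differences: 587, 1185, 2107, 3425, 5211, 7537
Second differences: 598, 922, 1318, 1786, 2326
Third differences: 324, 396, 468, 540
Fourth differences: 72, 72, 72
The fourth differences are constant (72).
540 + 72 = 612;  2326 + 612 = 2938;  7537 + 2938 = 10475;  20381 + 10475 = 30856

30856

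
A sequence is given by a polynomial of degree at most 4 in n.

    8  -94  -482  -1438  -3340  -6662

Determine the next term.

-11974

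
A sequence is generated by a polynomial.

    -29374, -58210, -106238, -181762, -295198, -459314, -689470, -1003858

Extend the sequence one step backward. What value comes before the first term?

-13298

-28836, -48028, -75524, -113436, -164116, -230156, -314388
-19192, -27496, -37912, -50680, -66040, -84232
-8304, -10416, -12768, -15360, -18192
-2112, -2352, -2592, -2832
-240, -240, -240
The fifth differences are constant at -240.
Work back: -2112 + 240 = -1872;  -8304 + 1872 = -6432;  -19192 + 6432 = -12760;  -28836 + 12760 = -16076;  -29374 + 16076 = -13298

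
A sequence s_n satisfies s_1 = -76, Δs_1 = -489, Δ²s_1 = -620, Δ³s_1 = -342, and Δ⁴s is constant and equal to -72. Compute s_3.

Build the table forward from the leading diagonal:
Fourth differences: -72, -72, -72
Third differences: -342, -414, -486
Second differences: -620, -962, -1376
First differences: -489, -1109, -2071
s: -76, -565, -1674

-1674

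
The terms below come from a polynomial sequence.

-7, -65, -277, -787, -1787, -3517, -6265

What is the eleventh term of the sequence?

-34877

-58, -212, -510, -1000, -1730, -2748
-154, -298, -490, -730, -1018
-144, -192, -240, -288
-48, -48, -48
The fourth differences are constant (-48).
-288 − 48 = -336;  -1018 − 336 = -1354;  -2748 − 1354 = -4102;  -6265 − 4102 = -10367
-336 − 48 = -384;  -1354 − 384 = -1738;  -4102 − 1738 = -5840;  -10367 − 5840 = -16207
-384 − 48 = -432;  -1738 − 432 = -2170;  -5840 − 2170 = -8010;  -16207 − 8010 = -24217
-432 − 48 = -480;  -2170 − 480 = -2650;  -8010 − 2650 = -10660;  -24217 − 10660 = -34877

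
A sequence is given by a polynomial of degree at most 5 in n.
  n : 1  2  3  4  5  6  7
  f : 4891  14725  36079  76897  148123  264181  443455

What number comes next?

708769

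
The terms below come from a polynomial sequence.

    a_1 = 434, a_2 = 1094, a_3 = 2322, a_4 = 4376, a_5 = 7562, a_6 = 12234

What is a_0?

Δ: 660, 1228, 2054, 3186, 4672
Δ²: 568, 826, 1132, 1486
Δ³: 258, 306, 354
Δ⁴: 48, 48
The fourth differences are constant at 48.
Work back: 258 − 48 = 210;  568 − 210 = 358;  660 − 358 = 302;  434 − 302 = 132

132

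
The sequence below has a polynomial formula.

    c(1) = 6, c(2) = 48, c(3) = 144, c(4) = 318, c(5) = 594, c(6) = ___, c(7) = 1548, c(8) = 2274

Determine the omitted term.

996

Using the first 5 terms:
Δ: 42, 96, 174, 276
Δ²: 54, 78, 102
Δ³: 24, 24
Constant third difference = 24.
Extend forward: 102 + 24 = 126;  276 + 126 = 402;  594 + 402 = 996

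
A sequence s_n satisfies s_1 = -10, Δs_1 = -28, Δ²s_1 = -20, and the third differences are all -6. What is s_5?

-266

Build the table forward from the leading diagonal:
Δ³: -6, -6, -6, -6, -6
Δ²: -20, -26, -32, -38, -44
Δ: -28, -48, -74, -106, -144
s: -10, -38, -86, -160, -266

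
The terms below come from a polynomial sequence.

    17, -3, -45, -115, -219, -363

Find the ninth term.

First differences: -20, -42, -70, -104, -144
Second differences: -22, -28, -34, -40
Third differences: -6, -6, -6
Constant third difference = -6, so extend:
-40 − 6 = -46;  -144 − 46 = -190;  -363 − 190 = -553
-46 − 6 = -52;  -190 − 52 = -242;  -553 − 242 = -795
-52 − 6 = -58;  -242 − 58 = -300;  -795 − 300 = -1095

-1095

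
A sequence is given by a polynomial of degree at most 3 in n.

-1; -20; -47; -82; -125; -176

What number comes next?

Δ: -19, -27, -35, -43, -51
Δ²: -8, -8, -8, -8
Second differences constant at -8.
-51 − 8 = -59;  -176 − 59 = -235

-235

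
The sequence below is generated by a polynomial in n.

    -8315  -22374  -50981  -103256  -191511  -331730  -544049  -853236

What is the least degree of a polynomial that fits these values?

D1: -14059, -28607, -52275, -88255, -140219, -212319, -309187
D2: -14548, -23668, -35980, -51964, -72100, -96868
D3: -9120, -12312, -15984, -20136, -24768
D4: -3192, -3672, -4152, -4632
D5: -480, -480, -480
The fifth differences are constant, so the polynomial has degree 5.

5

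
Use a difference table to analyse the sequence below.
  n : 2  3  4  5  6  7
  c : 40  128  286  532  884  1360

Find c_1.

4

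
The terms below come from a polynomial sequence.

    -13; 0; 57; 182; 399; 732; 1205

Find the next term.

1842

D1: 13, 57, 125, 217, 333, 473
D2: 44, 68, 92, 116, 140
D3: 24, 24, 24, 24
Third differences constant at 24.
140 + 24 = 164;  473 + 164 = 637;  1205 + 637 = 1842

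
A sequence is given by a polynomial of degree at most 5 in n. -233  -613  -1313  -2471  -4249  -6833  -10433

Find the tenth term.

D1: -380 , -700 , -1158 , -1778 , -2584 , -3600
D2: -320 , -458 , -620 , -806 , -1016
D3: -138 , -162 , -186 , -210
D4: -24 , -24 , -24
Constant fourth difference = -24, so extend:
-210 − 24 = -234;  -1016 − 234 = -1250;  -3600 − 1250 = -4850;  -10433 − 4850 = -15283
-234 − 24 = -258;  -1250 − 258 = -1508;  -4850 − 1508 = -6358;  -15283 − 6358 = -21641
-258 − 24 = -282;  -1508 − 282 = -1790;  -6358 − 1790 = -8148;  -21641 − 8148 = -29789

-29789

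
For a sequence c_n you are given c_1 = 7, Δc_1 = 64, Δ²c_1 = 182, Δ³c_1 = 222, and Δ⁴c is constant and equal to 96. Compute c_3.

317

Build the table forward from the leading diagonal:
Fourth differences: 96  96  96
Third differences: 222  318  414
Second differences: 182  404  722
First differences: 64  246  650
c: 7  71  317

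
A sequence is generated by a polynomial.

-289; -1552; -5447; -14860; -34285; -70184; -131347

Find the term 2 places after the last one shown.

-378425

-1263, -3895, -9413, -19425, -35899, -61163
-2632, -5518, -10012, -16474, -25264
-2886, -4494, -6462, -8790
-1608, -1968, -2328
-360, -360
Fifth differences constant at -360.
-2328 − 360 = -2688;  -8790 − 2688 = -11478;  -25264 − 11478 = -36742;  -61163 − 36742 = -97905;  -131347 − 97905 = -229252
-2688 − 360 = -3048;  -11478 − 3048 = -14526;  -36742 − 14526 = -51268;  -97905 − 51268 = -149173;  -229252 − 149173 = -378425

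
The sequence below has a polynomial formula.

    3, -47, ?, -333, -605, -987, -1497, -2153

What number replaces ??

-153

Using the last 5 terms:
First differences: -272  -382  -510  -656
Second differences: -110  -128  -146
Third differences: -18  -18
Constant third difference = -18.
Extend backward: -110 + 18 = -92;  -272 + 92 = -180;  -333 + 180 = -153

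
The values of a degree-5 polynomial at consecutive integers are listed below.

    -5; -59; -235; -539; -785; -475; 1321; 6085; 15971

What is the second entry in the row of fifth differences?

120

First differences: -54, -176, -304, -246, 310, 1796, 4764, 9886
Second differences: -122, -128, 58, 556, 1486, 2968, 5122
Third differences: -6, 186, 498, 930, 1482, 2154
Fourth differences: 192, 312, 432, 552, 672
Fifth differences: 120, 120, 120, 120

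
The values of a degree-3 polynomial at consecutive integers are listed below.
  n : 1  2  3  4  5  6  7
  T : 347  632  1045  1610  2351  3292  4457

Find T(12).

14482

Δ: 285 , 413 , 565 , 741 , 941 , 1165
Δ²: 128 , 152 , 176 , 200 , 224
Δ³: 24 , 24 , 24 , 24
Third differences constant at 24.
224 + 24 = 248;  1165 + 248 = 1413;  4457 + 1413 = 5870
248 + 24 = 272;  1413 + 272 = 1685;  5870 + 1685 = 7555
272 + 24 = 296;  1685 + 296 = 1981;  7555 + 1981 = 9536
296 + 24 = 320;  1981 + 320 = 2301;  9536 + 2301 = 11837
320 + 24 = 344;  2301 + 344 = 2645;  11837 + 2645 = 14482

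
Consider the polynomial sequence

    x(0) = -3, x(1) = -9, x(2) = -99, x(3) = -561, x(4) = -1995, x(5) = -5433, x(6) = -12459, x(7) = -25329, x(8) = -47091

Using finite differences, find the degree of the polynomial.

5

First differences: -6, -90, -462, -1434, -3438, -7026, -12870, -21762
Second differences: -84, -372, -972, -2004, -3588, -5844, -8892
Third differences: -288, -600, -1032, -1584, -2256, -3048
Fourth differences: -312, -432, -552, -672, -792
Fifth differences: -120, -120, -120, -120
The fifth differences are constant, so the polynomial has degree 5.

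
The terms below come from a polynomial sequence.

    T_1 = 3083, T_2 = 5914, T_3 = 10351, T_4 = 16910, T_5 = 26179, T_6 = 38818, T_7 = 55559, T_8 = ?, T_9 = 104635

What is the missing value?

77206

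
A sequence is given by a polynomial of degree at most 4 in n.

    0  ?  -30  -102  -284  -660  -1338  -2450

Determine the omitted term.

-8

Using the last 6 terms:
First differences: -72, -182, -376, -678, -1112
Second differences: -110, -194, -302, -434
Third differences: -84, -108, -132
Fourth differences: -24, -24
Constant fourth difference = -24.
Extend backward: -84 + 24 = -60;  -110 + 60 = -50;  -72 + 50 = -22;  -30 + 22 = -8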